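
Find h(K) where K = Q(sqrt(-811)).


K = Q(sqrt(-811)). d mod 4 = 1, so D = disc(K) = d = -811
h(K) equals the number of primitive reduced positive-definite forms (a, b, c) = a*x^2 + b*x*y + c*y^2 with b^2 - 4ac = D,
where reduced means |b| <= a <= c, with b >= 0 whenever |b| = a or a = c, and primitive means gcd(a, b, c) = 1.
Reduced forces 3a^2 <= |D| = 811, so 1 <= a <= 16; b must have the parity of D, and c = (b^2 - D)/(4a) must be an integer >= a.
Enumerate a = 1..16, b in [-a, a]:
  a=1: (1, 1, 203)  [1]
  a=2..4: none
  a=5: (5, -3, 41), (5, 3, 41)  [2]
  a=6: none
  a=7: (7, -1, 29), (7, 1, 29)  [2]
  a=8..10: none
  a=11: (11, -5, 19), (11, 5, 19)  [2]
  a=12..16: none
Total reduced forms: 1 + 2 + 2 + 2 = 7
h = 7

7


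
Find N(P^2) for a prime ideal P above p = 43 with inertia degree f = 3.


N(P^a) = p^(a*f)
= 43^(2*3)
= 43^6
= 6321363049

6321363049


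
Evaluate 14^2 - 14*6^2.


x^2 - d*y^2
= 14^2 - 14*6^2
= 196 - 504
= -308

-308


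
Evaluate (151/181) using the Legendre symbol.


p = 181 is prime, so compute (151/181) with the reciprocity algorithm (Jacobi-symbol steps: pull out 2s via (2/n), flip via reciprocity, reduce):
  reciprocity: (151/181) -> +(181/151)
  reduce: (30/151)
  pull out 2: (2/151) = +1  (since 151 mod 8 = 7)
  reciprocity: (15/151) -> -(151/15)
  reduce: (1/15)
  (1/15) = 1
Product of signs = -1
(151/181) = -1

-1


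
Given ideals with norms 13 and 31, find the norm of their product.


N(IJ) = N(I) * N(J)
= 13 * 31
= 403

403


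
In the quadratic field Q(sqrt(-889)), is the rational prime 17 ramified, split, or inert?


K = Q(sqrt(-889)). Since d mod 4 = 3, disc(K) = -3556.
Check p | disc: -3556 mod 17 = 14.
p does not divide disc. Compute Legendre symbol (d/p):
12^((17-1)/2) mod 17 = -1
(d/p) = -1, so p is inert: (p) stays prime with e=1, f=2, g=1.
Therefore p is inert.

inert


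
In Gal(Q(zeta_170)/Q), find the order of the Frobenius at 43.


The Frobenius at p in Gal(Q(zeta_n)/Q) = (Z/nZ)* is the class of p, so its order is ord_170(43), the smallest k >= 1 with 43^k = 1 mod 170.
n = 170 = 2 * 5 * 17, phi(170) = 64; the order divides phi(n).
Divisors of 64: 1, 2, 4, 8, 16, 32, 64
Repeated squaring mod 170: 43^1 = 43, 43^2 = 149, 43^4 = 101, 43^8 = 1, 43^16 = 1, 43^32 = 1, 43^64 = 1
Test divisors in increasing order:
  k=1: 43^1 = 43 mod 170
  k=2: 43^2 = 149 mod 170
  k=4: 43^4 = 101 mod 170
  k=8: 43^8 = 1 mod 170  <- first divisor giving 1
Order = 8

8


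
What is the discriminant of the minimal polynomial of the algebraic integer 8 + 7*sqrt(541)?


The element 8 + 7*sqrt(541) has minimal polynomial:
x^2 - 16*x - 26445
Discriminant = (-16)^2 - 4*(-26445)
= 256 + 105780
= 106036

106036


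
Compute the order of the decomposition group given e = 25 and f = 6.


|D_P| = e * f
= 25 * 6
= 150

150


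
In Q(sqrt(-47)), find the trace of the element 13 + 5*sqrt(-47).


Tr(a + b*sqrt(d)) = (a + b*sqrt(d)) + (a - b*sqrt(d)) = 2a
= 2 * (13)
= 26

26


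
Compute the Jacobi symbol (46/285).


Compute (46/285) via quadratic reciprocity:
  pull out 2: (2/285) = -1  (since 285 mod 8 = 5)
  reciprocity: (23/285) -> +(285/23)
  reduce: (9/23)
  reciprocity: (9/23) -> +(23/9)
  reduce: (5/9)
  reciprocity: (5/9) -> +(9/5)
  reduce: (4/5)
  pull out 2: (2/5) = -1  (since 5 mod 8 = 5)
  pull out 2: (2/5) = -1  (since 5 mod 8 = 5)
  (1/5) = 1
Product of signs = -1

-1


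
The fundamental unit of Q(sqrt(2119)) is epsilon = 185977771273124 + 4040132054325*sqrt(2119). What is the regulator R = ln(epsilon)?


epsilon = 185977771273124 + 4040132054325*sqrt(2119)
= 3.7196e+14
R = ln(3.7196e+14)
= 33.5498

33.5498


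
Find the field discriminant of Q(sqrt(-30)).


For K = Q(sqrt(d)) with d squarefree: disc(K) = d if d = 1 mod 4, and disc(K) = 4d if d = 2 or 3 mod 4.
Here d = -30, and d mod 4 = 2.
d = 2 mod 4, not 1 (O_K = Z[sqrt(d)]), so disc(K) = 4d = 4 * (-30) = -120

-120


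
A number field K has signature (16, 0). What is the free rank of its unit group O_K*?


By Dirichlet's unit theorem:
rank = r1 + r2 - 1
= 16 + 0 - 1
= 15

15


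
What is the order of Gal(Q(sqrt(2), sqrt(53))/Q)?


The 2 square roots of distinct primes are multiplicatively independent over Q,
so [K:Q] = 2^2 and Gal(K/Q) is isomorphic to (Z/2Z)^2.
|Gal| = 2^2 = 4

4


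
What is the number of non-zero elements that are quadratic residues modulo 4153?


For prime p, the number of non-zero quadratic residues is (p-1)/2.
= (4153-1)/2
= 2076

2076


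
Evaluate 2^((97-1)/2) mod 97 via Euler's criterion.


p = 97 is prime and the exponent is (p-1)/2 = 48, so by Euler's criterion 2^48 = (2/97) = +1 or -1 mod 97.
Compute by square-and-multiply:
  48 = 32 + 16 (binary 110000)
  Repeated squaring mod 97: 2^1 = 2, 2^2 = 4, 2^4 = 16, 2^8 = 62, 2^16 = 61, 2^32 = 35
  2^48 = 2^32 * 2^16 = 35 * 61 mod 97
    35 * 61 = 2135 = 1 mod 97
  2^48 = 1 mod 97
Result 1: 2 is a quadratic residue mod 97.
2^48 mod 97 = 1

1


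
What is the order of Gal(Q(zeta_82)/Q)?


|Gal(Q(zeta_82)/Q)| = phi(82)
= 40

40


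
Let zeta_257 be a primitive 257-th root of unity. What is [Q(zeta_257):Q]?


The degree equals Euler's totient phi(257).
257 = 257
phi(257) = 256

256


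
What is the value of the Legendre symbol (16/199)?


p = 199 is prime, so compute (16/199) with the reciprocity algorithm (Jacobi-symbol steps: pull out 2s via (2/n), flip via reciprocity, reduce):
  pull out 2: (2/199) = +1  (since 199 mod 8 = 7)
  pull out 2: (2/199) = +1  (since 199 mod 8 = 7)
  pull out 2: (2/199) = +1  (since 199 mod 8 = 7)
  pull out 2: (2/199) = +1  (since 199 mod 8 = 7)
  (1/199) = 1
Product of signs = 1
(16/199) = 1

1


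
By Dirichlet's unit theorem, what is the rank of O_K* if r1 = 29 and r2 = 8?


By Dirichlet's unit theorem:
rank = r1 + r2 - 1
= 29 + 8 - 1
= 36

36


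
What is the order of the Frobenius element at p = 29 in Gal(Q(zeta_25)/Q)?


The Frobenius at p in Gal(Q(zeta_n)/Q) = (Z/nZ)* is the class of p, so its order is ord_25(29), the smallest k >= 1 with 29^k = 1 mod 25.
n = 25 = 5^2, phi(25) = 20; the order divides phi(n).
Divisors of 20: 1, 2, 4, 5, 10, 20
Repeated squaring mod 25: 29^1 = 4, 29^2 = 16, 29^4 = 6, 29^8 = 11, 29^16 = 21
Test divisors in increasing order:
  k=1: 29^1 = 4 mod 25
  k=2: 29^2 = 16 mod 25
  k=4: 29^4 = 6 mod 25
  k=5: 29^5 = 6 * 4 = 24 mod 25
  k=10: 29^10 = 11 * 16 = 1 mod 25  <- first divisor giving 1
Order = 10

10


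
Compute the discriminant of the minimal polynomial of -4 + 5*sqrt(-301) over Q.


The element -4 + 5*sqrt(-301) has minimal polynomial:
x^2 + 8*x + 7541
Discriminant = (8)^2 - 4*(7541)
= 64 - 30164
= -30100

-30100


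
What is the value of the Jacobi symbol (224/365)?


Compute (224/365) via quadratic reciprocity:
  pull out 2: (2/365) = -1  (since 365 mod 8 = 5)
  pull out 2: (2/365) = -1  (since 365 mod 8 = 5)
  pull out 2: (2/365) = -1  (since 365 mod 8 = 5)
  pull out 2: (2/365) = -1  (since 365 mod 8 = 5)
  pull out 2: (2/365) = -1  (since 365 mod 8 = 5)
  reciprocity: (7/365) -> +(365/7)
  reduce: (1/7)
  (1/7) = 1
Product of signs = -1

-1


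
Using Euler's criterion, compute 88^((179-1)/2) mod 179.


p = 179 is prime and the exponent is (p-1)/2 = 89, so by Euler's criterion 88^89 = (88/179) = +1 or -1 mod 179.
Compute by square-and-multiply:
  89 = 64 + 16 + 8 + 1 (binary 1011001)
  Repeated squaring mod 179: 88^1 = 88, 88^2 = 47, 88^4 = 61, 88^8 = 141, 88^16 = 12, 88^32 = 144, 88^64 = 151
  88^89 = 88^64 * 88^16 * 88^8 * 88^1 = 151 * 12 * 141 * 88 mod 179
    151 * 12 = 1812 = 22 mod 179
    22 * 141 = 3102 = 59 mod 179
    59 * 88 = 5192 = 1 mod 179
  88^89 = 1 mod 179
Result 1: 88 is a quadratic residue mod 179.
88^89 mod 179 = 1

1


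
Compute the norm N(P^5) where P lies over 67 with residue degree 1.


N(P^a) = p^(a*f)
= 67^(5*1)
= 67^5
= 1350125107

1350125107


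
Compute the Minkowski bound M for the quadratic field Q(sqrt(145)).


d = 145, d mod 4 = 1, so disc(K) = d = 145; |disc(K)| = 145
Real quadratic field, so n = 2, s = r2 = 0, r1 = 2
M = (n!/n^n) * (4/pi)^s * sqrt(|disc(K)|) = (2!/2^2) * (4/pi)^0 * sqrt(145)
= 0.5 * 1.000000 * 12.041595
= 6.0208

6.0208


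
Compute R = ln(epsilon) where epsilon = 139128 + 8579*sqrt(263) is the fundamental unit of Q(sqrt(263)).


epsilon = 139128 + 8579*sqrt(263)
= 278256.0000
R = ln(278256.0000)
= 12.5363

12.5363


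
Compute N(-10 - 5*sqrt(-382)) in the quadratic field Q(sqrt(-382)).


N(a + b*sqrt(d)) = a^2 - d*b^2
= (-10)^2 - (-382)*(-5)^2
= 100 + 9550
= 9650

9650


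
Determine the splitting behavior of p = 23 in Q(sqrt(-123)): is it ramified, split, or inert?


K = Q(sqrt(-123)). Since d mod 4 = 1, disc(K) = -123.
Check p | disc: -123 mod 23 = 15.
p does not divide disc. Compute Legendre symbol (d/p):
15^((23-1)/2) mod 23 = -1
(d/p) = -1, so p is inert: (p) stays prime with e=1, f=2, g=1.
Therefore p is inert.

inert


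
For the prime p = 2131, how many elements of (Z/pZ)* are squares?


For prime p, the number of non-zero quadratic residues is (p-1)/2.
= (2131-1)/2
= 1065

1065


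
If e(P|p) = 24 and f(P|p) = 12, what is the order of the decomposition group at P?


|D_P| = e * f
= 24 * 12
= 288

288


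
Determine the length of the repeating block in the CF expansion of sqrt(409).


Run the CF algorithm for sqrt(409).
a_0 = floor(sqrt(409)) = 20; set m_0=0, q_0=1.
Recurrence: m' = q*a - m,  q' = (d - m'^2)/q,  a' = floor((a_0 + m')/q').
  step 1: m=20, q=9, a=4
  step 2: m=16, q=17, a=2
  step 3: m=18, q=5, a=7
  step 4: m=17, q=24, a=1
  step 5: m=7, q=15, a=1
  step 6: m=8, q=23, a=1
  step 7: m=15, q=8, a=4
  step 8: m=17, q=15, a=2
  step 9: m=13, q=16, a=2
  step 10: m=19, q=3, a=13
  step 11: m=20, q=3, a=13
  step 12: m=19, q=16, a=2
  step 13: m=13, q=15, a=2
  step 14: m=17, q=8, a=4
  step 15: m=15, q=23, a=1
  step 16: m=8, q=15, a=1
  step 17: m=7, q=24, a=1
  step 18: m=17, q=5, a=7
  step 19: m=18, q=17, a=2
  step 20: m=16, q=9, a=4
  step 21: m=20, q=1, a=40
a_21 = 2*a_0 = 40, so the period closes here.
sqrt(409) = [20; 4, 2, 7, 1, 1, 1, 4, 2, 2, 13, 13, 2, 2, 4, 1, 1, 1, 7, 2, 4, 40]
Period length = 21

21


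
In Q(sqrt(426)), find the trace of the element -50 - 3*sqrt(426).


Tr(a + b*sqrt(d)) = (a + b*sqrt(d)) + (a - b*sqrt(d)) = 2a
= 2 * (-50)
= -100

-100


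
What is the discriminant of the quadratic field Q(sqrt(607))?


For K = Q(sqrt(d)) with d squarefree: disc(K) = d if d = 1 mod 4, and disc(K) = 4d if d = 2 or 3 mod 4.
Here d = 607, and d mod 4 = 3.
d = 3 mod 4, not 1 (O_K = Z[sqrt(d)]), so disc(K) = 4d = 4 * (607) = 2428

2428


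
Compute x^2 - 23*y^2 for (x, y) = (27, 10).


x^2 - d*y^2
= 27^2 - 23*10^2
= 729 - 2300
= -1571

-1571


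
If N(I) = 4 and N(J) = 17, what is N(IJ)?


N(IJ) = N(I) * N(J)
= 4 * 17
= 68

68


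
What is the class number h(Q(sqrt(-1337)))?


K = Q(sqrt(-1337)). d mod 4 = 3, so D = disc(K) = 4d = -5348
h(K) equals the number of primitive reduced positive-definite forms (a, b, c) = a*x^2 + b*x*y + c*y^2 with b^2 - 4ac = D,
where reduced means |b| <= a <= c, with b >= 0 whenever |b| = a or a = c, and primitive means gcd(a, b, c) = 1.
Reduced forces 3a^2 <= |D| = 5348, so 1 <= a <= 42; b must have the parity of D, and c = (b^2 - D)/(4a) must be an integer >= a.
Enumerate a = 1..42, b in [-a, a]:
  a=1: (1, 0, 1337)  [1]
  a=2: (2, 2, 669)  [1]
  a=3: (3, -2, 446), (3, 2, 446)  [2]
  a=4..5: none
  a=6: (6, -2, 223), (6, 2, 223)  [2]
  a=7: (7, 0, 191)  [1]
  a=8: none
  a=9: (9, -4, 149), (9, 4, 149)  [2]
  a=10: none
  a=11: (11, -8, 123), (11, 8, 123)  [2]
  a=12..13: none
  a=14: (14, 14, 99)  [1]
  a=15..17: none
  a=18: (18, -14, 77), (18, 14, 77)  [2]
  a=19..20: none
  a=21: (21, -14, 66), (21, 14, 66)  [2]
  a=22: (22, -14, 63), (22, 14, 63)  [2]
  a=23..26: none
  a=27: (27, -22, 54), (27, 22, 54)  [2]
  a=28..32: none
  a=33: (33, -14, 42), (33, -8, 41), (33, 8, 41), (33, 14, 42)  [4]
  a=34..42: none
Total reduced forms: 1 + 1 + 2 + 2 + 1 + 2 + 2 + 1 + 2 + 2 + 2 + 2 + 4 = 24
h = 24

24


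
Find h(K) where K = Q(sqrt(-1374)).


K = Q(sqrt(-1374)). d mod 4 = 2, so D = disc(K) = 4d = -5496
h(K) equals the number of primitive reduced positive-definite forms (a, b, c) = a*x^2 + b*x*y + c*y^2 with b^2 - 4ac = D,
where reduced means |b| <= a <= c, with b >= 0 whenever |b| = a or a = c, and primitive means gcd(a, b, c) = 1.
Reduced forces 3a^2 <= |D| = 5496, so 1 <= a <= 42; b must have the parity of D, and c = (b^2 - D)/(4a) must be an integer >= a.
Enumerate a = 1..42, b in [-a, a]:
  a=1: (1, 0, 1374)  [1]
  a=2: (2, 0, 687)  [1]
  a=3: (3, 0, 458)  [1]
  a=4: none
  a=5: (5, -2, 275), (5, 2, 275)  [2]
  a=6: (6, 0, 229)  [1]
  a=7..9: none
  a=10: (10, -8, 139), (10, 8, 139)  [2]
  a=11: (11, -2, 125), (11, 2, 125)  [2]
  a=12: none
  a=13: (13, -4, 106), (13, 4, 106)  [2]
  a=14: none
  a=15: (15, -12, 94), (15, 12, 94)  [2]
  a=16..21: none
  a=22: (22, -20, 67), (22, 20, 67)  [2]
  a=23: (23, -22, 65), (23, 22, 65)  [2]
  a=24: none
  a=25: (25, -2, 55), (25, 2, 55)  [2]
  a=26: (26, -4, 53), (26, 4, 53)  [2]
  a=27..29: none
  a=30: (30, -12, 47), (30, 12, 47)  [2]
  a=31..32: none
  a=33: (33, -24, 46), (33, 24, 46)  [2]
  a=34..38: none
  a=39: (39, -30, 41), (39, 30, 41)  [2]
  a=40..42: none
Total reduced forms: 1 + 1 + 1 + 2 + 1 + 2 + 2 + 2 + 2 + 2 + 2 + 2 + 2 + 2 + 2 + 2 = 28
h = 28

28


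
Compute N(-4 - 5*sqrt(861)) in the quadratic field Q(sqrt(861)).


N(a + b*sqrt(d)) = a^2 - d*b^2
= (-4)^2 - (861)*(-5)^2
= 16 - 21525
= -21509

-21509


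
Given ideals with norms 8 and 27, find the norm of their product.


N(IJ) = N(I) * N(J)
= 8 * 27
= 216

216


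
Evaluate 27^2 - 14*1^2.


x^2 - d*y^2
= 27^2 - 14*1^2
= 729 - 14
= 715

715


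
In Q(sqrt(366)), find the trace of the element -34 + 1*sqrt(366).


Tr(a + b*sqrt(d)) = (a + b*sqrt(d)) + (a - b*sqrt(d)) = 2a
= 2 * (-34)
= -68

-68


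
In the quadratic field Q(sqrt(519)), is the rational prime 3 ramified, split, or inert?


K = Q(sqrt(519)). Since d mod 4 = 3, disc(K) = 2076.
Check p | disc: 2076 mod 3 = 0.
p divides disc, so p ramifies: (p) = P^2 with e=2, f=1, g=1.
Therefore p is ramified.

ramified


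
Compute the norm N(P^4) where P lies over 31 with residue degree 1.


N(P^a) = p^(a*f)
= 31^(4*1)
= 31^4
= 923521

923521


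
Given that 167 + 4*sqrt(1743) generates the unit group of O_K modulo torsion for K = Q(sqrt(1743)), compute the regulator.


epsilon = 167 + 4*sqrt(1743)
= 333.9970
R = ln(333.9970)
= 5.8111

5.8111


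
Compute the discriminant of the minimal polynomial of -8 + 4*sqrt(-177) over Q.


The element -8 + 4*sqrt(-177) has minimal polynomial:
x^2 + 16*x + 2896
Discriminant = (16)^2 - 4*(2896)
= 256 - 11584
= -11328

-11328


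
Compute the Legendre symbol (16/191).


p = 191 is prime, so compute (16/191) with the reciprocity algorithm (Jacobi-symbol steps: pull out 2s via (2/n), flip via reciprocity, reduce):
  pull out 2: (2/191) = +1  (since 191 mod 8 = 7)
  pull out 2: (2/191) = +1  (since 191 mod 8 = 7)
  pull out 2: (2/191) = +1  (since 191 mod 8 = 7)
  pull out 2: (2/191) = +1  (since 191 mod 8 = 7)
  (1/191) = 1
Product of signs = 1
(16/191) = 1

1


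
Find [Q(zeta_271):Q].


The degree equals Euler's totient phi(271).
271 = 271
phi(271) = 270

270


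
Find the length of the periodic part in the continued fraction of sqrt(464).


Run the CF algorithm for sqrt(464).
a_0 = floor(sqrt(464)) = 21; set m_0=0, q_0=1.
Recurrence: m' = q*a - m,  q' = (d - m'^2)/q,  a' = floor((a_0 + m')/q').
  step 1: m=21, q=23, a=1
  step 2: m=2, q=20, a=1
  step 3: m=18, q=7, a=5
  step 4: m=17, q=25, a=1
  step 5: m=8, q=16, a=1
  step 6: m=8, q=25, a=1
  step 7: m=17, q=7, a=5
  step 8: m=18, q=20, a=1
  step 9: m=2, q=23, a=1
  step 10: m=21, q=1, a=42
a_10 = 2*a_0 = 42, so the period closes here.
sqrt(464) = [21; 1, 1, 5, 1, 1, 1, 5, 1, 1, 42]
Period length = 10

10


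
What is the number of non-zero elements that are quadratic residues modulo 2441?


For prime p, the number of non-zero quadratic residues is (p-1)/2.
= (2441-1)/2
= 1220

1220


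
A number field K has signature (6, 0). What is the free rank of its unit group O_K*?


By Dirichlet's unit theorem:
rank = r1 + r2 - 1
= 6 + 0 - 1
= 5

5


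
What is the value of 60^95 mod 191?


p = 191 is prime and the exponent is (p-1)/2 = 95, so by Euler's criterion 60^95 = (60/191) = +1 or -1 mod 191.
Compute by square-and-multiply:
  95 = 64 + 16 + 8 + 4 + 2 + 1 (binary 1011111)
  Repeated squaring mod 191: 60^1 = 60, 60^2 = 162, 60^4 = 77, 60^8 = 8, 60^16 = 64, 60^32 = 85, 60^64 = 158
  60^95 = 60^64 * 60^16 * 60^8 * 60^4 * 60^2 * 60^1 = 158 * 64 * 8 * 77 * 162 * 60 mod 191
    158 * 64 = 10112 = 180 mod 191
    180 * 8 = 1440 = 103 mod 191
    103 * 77 = 7931 = 100 mod 191
    100 * 162 = 16200 = 156 mod 191
    156 * 60 = 9360 = 1 mod 191
  60^95 = 1 mod 191
Result 1: 60 is a quadratic residue mod 191.
60^95 mod 191 = 1

1


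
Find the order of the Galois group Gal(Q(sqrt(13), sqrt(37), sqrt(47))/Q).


The 3 square roots of distinct primes are multiplicatively independent over Q,
so [K:Q] = 2^3 and Gal(K/Q) is isomorphic to (Z/2Z)^3.
|Gal| = 2^3 = 8

8


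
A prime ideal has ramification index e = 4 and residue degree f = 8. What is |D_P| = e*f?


|D_P| = e * f
= 4 * 8
= 32

32


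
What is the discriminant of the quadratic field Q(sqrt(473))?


For K = Q(sqrt(d)) with d squarefree: disc(K) = d if d = 1 mod 4, and disc(K) = 4d if d = 2 or 3 mod 4.
Here d = 473, and d mod 4 = 1.
d = 1 mod 4 (O_K = Z[(1+sqrt(d))/2]), so disc(K) = d = 473

473


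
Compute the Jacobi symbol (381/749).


Compute (381/749) via quadratic reciprocity:
  reciprocity: (381/749) -> +(749/381)
  reduce: (368/381)
  pull out 2: (2/381) = -1  (since 381 mod 8 = 5)
  pull out 2: (2/381) = -1  (since 381 mod 8 = 5)
  pull out 2: (2/381) = -1  (since 381 mod 8 = 5)
  pull out 2: (2/381) = -1  (since 381 mod 8 = 5)
  reciprocity: (23/381) -> +(381/23)
  reduce: (13/23)
  reciprocity: (13/23) -> +(23/13)
  reduce: (10/13)
  pull out 2: (2/13) = -1  (since 13 mod 8 = 5)
  reciprocity: (5/13) -> +(13/5)
  reduce: (3/5)
  reciprocity: (3/5) -> +(5/3)
  reduce: (2/3)
  pull out 2: (2/3) = -1  (since 3 mod 8 = 3)
  (1/3) = 1
Product of signs = 1

1


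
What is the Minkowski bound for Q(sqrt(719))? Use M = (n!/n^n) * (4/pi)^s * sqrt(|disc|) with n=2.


d = 719, d mod 4 = 3, so disc(K) = 4d = 2876; |disc(K)| = 2876
Real quadratic field, so n = 2, s = r2 = 0, r1 = 2
M = (n!/n^n) * (4/pi)^s * sqrt(|disc(K)|) = (2!/2^2) * (4/pi)^0 * sqrt(2876)
= 0.5 * 1.000000 * 53.628351
= 26.8142

26.8142


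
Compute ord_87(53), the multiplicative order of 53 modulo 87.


We want ord_87(53), the smallest k >= 1 with 53^k = 1 mod 87.
n = 87 = 3 * 29, phi(87) = 56; the order divides phi(n).
Divisors of 56: 1, 2, 4, 7, 8, 14, 28, 56
Repeated squaring mod 87: 53^1 = 53, 53^2 = 25, 53^4 = 16, 53^8 = 82, 53^16 = 25, 53^32 = 16
Test divisors in increasing order:
  k=1: 53^1 = 53 mod 87
  k=2: 53^2 = 25 mod 87
  k=4: 53^4 = 16 mod 87
  k=7: 53^7 = 16 * 25 * 53 = 59 mod 87
  k=8: 53^8 = 82 mod 87
  k=14: 53^14 = 82 * 16 * 25 = 1 mod 87  <- first divisor giving 1
Order = 14

14


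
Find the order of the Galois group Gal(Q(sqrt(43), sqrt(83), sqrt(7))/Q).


The 3 square roots of distinct primes are multiplicatively independent over Q,
so [K:Q] = 2^3 and Gal(K/Q) is isomorphic to (Z/2Z)^3.
|Gal| = 2^3 = 8

8


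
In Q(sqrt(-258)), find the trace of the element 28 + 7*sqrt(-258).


Tr(a + b*sqrt(d)) = (a + b*sqrt(d)) + (a - b*sqrt(d)) = 2a
= 2 * (28)
= 56

56


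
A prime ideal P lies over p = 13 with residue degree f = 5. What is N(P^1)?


N(P^a) = p^(a*f)
= 13^(1*5)
= 13^5
= 371293

371293


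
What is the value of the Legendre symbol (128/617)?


p = 617 is prime, so compute (128/617) with the reciprocity algorithm (Jacobi-symbol steps: pull out 2s via (2/n), flip via reciprocity, reduce):
  pull out 2: (2/617) = +1  (since 617 mod 8 = 1)
  pull out 2: (2/617) = +1  (since 617 mod 8 = 1)
  pull out 2: (2/617) = +1  (since 617 mod 8 = 1)
  pull out 2: (2/617) = +1  (since 617 mod 8 = 1)
  pull out 2: (2/617) = +1  (since 617 mod 8 = 1)
  pull out 2: (2/617) = +1  (since 617 mod 8 = 1)
  pull out 2: (2/617) = +1  (since 617 mod 8 = 1)
  (1/617) = 1
Product of signs = 1
(128/617) = 1

1


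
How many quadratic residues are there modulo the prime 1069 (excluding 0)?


For prime p, the number of non-zero quadratic residues is (p-1)/2.
= (1069-1)/2
= 534

534


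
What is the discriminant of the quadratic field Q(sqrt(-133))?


For K = Q(sqrt(d)) with d squarefree: disc(K) = d if d = 1 mod 4, and disc(K) = 4d if d = 2 or 3 mod 4.
Here d = -133, and d mod 4 = 3.
d = 3 mod 4, not 1 (O_K = Z[sqrt(d)]), so disc(K) = 4d = 4 * (-133) = -532

-532


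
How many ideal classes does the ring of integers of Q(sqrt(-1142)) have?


K = Q(sqrt(-1142)). d mod 4 = 2, so D = disc(K) = 4d = -4568
h(K) equals the number of primitive reduced positive-definite forms (a, b, c) = a*x^2 + b*x*y + c*y^2 with b^2 - 4ac = D,
where reduced means |b| <= a <= c, with b >= 0 whenever |b| = a or a = c, and primitive means gcd(a, b, c) = 1.
Reduced forces 3a^2 <= |D| = 4568, so 1 <= a <= 39; b must have the parity of D, and c = (b^2 - D)/(4a) must be an integer >= a.
Enumerate a = 1..39, b in [-a, a]:
  a=1: (1, 0, 1142)  [1]
  a=2: (2, 0, 571)  [1]
  a=3: (3, -2, 381), (3, 2, 381)  [2]
  a=4..5: none
  a=6: (6, -4, 191), (6, 4, 191)  [2]
  a=7..8: none
  a=9: (9, -2, 127), (9, 2, 127)  [2]
  a=10..17: none
  a=18: (18, -16, 67), (18, 16, 67)  [2]
  a=19: (19, -12, 62), (19, 12, 62)  [2]
  a=20..22: none
  a=23: (23, -20, 54), (23, 20, 54)  [2]
  a=24..26: none
  a=27: (27, -20, 46), (27, 20, 46)  [2]
  a=28..30: none
  a=31: (31, -12, 38), (31, 12, 38)  [2]
  a=32..39: none
Total reduced forms: 1 + 1 + 2 + 2 + 2 + 2 + 2 + 2 + 2 + 2 = 18
h = 18

18


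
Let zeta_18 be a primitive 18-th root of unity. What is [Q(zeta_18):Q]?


The degree equals Euler's totient phi(18).
18 = 2 * 3^2
phi(18) = 6

6


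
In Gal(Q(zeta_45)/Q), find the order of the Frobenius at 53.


The Frobenius at p in Gal(Q(zeta_n)/Q) = (Z/nZ)* is the class of p, so its order is ord_45(53), the smallest k >= 1 with 53^k = 1 mod 45.
n = 45 = 3^2 * 5, phi(45) = 24; the order divides phi(n).
Divisors of 24: 1, 2, 3, 4, 6, 8, 12, 24
Repeated squaring mod 45: 53^1 = 8, 53^2 = 19, 53^4 = 1, 53^8 = 1, 53^16 = 1
Test divisors in increasing order:
  k=1: 53^1 = 8 mod 45
  k=2: 53^2 = 19 mod 45
  k=3: 53^3 = 19 * 8 = 17 mod 45
  k=4: 53^4 = 1 mod 45  <- first divisor giving 1
Order = 4

4


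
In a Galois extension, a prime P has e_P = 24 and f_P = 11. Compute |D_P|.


|D_P| = e * f
= 24 * 11
= 264

264


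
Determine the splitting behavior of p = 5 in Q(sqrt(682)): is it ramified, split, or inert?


K = Q(sqrt(682)). Since d mod 4 = 2, disc(K) = 2728.
Check p | disc: 2728 mod 5 = 3.
p does not divide disc. Compute Legendre symbol (d/p):
2^((5-1)/2) mod 5 = -1
(d/p) = -1, so p is inert: (p) stays prime with e=1, f=2, g=1.
Therefore p is inert.

inert


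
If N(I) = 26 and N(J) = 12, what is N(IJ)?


N(IJ) = N(I) * N(J)
= 26 * 12
= 312

312


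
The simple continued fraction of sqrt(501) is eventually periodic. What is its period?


Run the CF algorithm for sqrt(501).
a_0 = floor(sqrt(501)) = 22; set m_0=0, q_0=1.
Recurrence: m' = q*a - m,  q' = (d - m'^2)/q,  a' = floor((a_0 + m')/q').
  step 1: m=22, q=17, a=2
  step 2: m=12, q=21, a=1
  step 3: m=9, q=20, a=1
  step 4: m=11, q=19, a=1
  step 5: m=8, q=23, a=1
  step 6: m=15, q=12, a=3
  step 7: m=21, q=5, a=8
  step 8: m=19, q=28, a=1
  step 9: m=9, q=15, a=2
  step 10: m=21, q=4, a=10
  step 11: m=19, q=35, a=1
  step 12: m=16, q=7, a=5
  step 13: m=19, q=20, a=2
  step 14: m=21, q=3, a=14
  step 15: m=21, q=20, a=2
  step 16: m=19, q=7, a=5
  step 17: m=16, q=35, a=1
  step 18: m=19, q=4, a=10
  step 19: m=21, q=15, a=2
  step 20: m=9, q=28, a=1
  step 21: m=19, q=5, a=8
  step 22: m=21, q=12, a=3
  step 23: m=15, q=23, a=1
  step 24: m=8, q=19, a=1
  step 25: m=11, q=20, a=1
  step 26: m=9, q=21, a=1
  step 27: m=12, q=17, a=2
  step 28: m=22, q=1, a=44
a_28 = 2*a_0 = 44, so the period closes here.
sqrt(501) = [22; 2, 1, 1, 1, 1, 3, 8, 1, 2, 10, 1, 5, 2, 14, 2, 5, 1, 10, 2, 1, 8, 3, 1, 1, 1, 1, 2, 44]
Period length = 28

28


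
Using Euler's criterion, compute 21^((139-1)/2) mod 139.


p = 139 is prime and the exponent is (p-1)/2 = 69, so by Euler's criterion 21^69 = (21/139) = +1 or -1 mod 139.
Compute by square-and-multiply:
  69 = 64 + 4 + 1 (binary 1000101)
  Repeated squaring mod 139: 21^1 = 21, 21^2 = 24, 21^4 = 20, 21^8 = 122, 21^16 = 11, 21^32 = 121, 21^64 = 46
  21^69 = 21^64 * 21^4 * 21^1 = 46 * 20 * 21 mod 139
    46 * 20 = 920 = 86 mod 139
    86 * 21 = 1806 = 138 mod 139
  21^69 = 138 mod 139
Result 138 = p - 1 = -1 mod 139: 21 is a quadratic non-residue mod 139. As a residue in [0, p-1] the value is 138.
21^69 mod 139 = 138

138


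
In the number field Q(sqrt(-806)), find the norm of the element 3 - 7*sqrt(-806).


N(a + b*sqrt(d)) = a^2 - d*b^2
= (3)^2 - (-806)*(-7)^2
= 9 + 39494
= 39503

39503


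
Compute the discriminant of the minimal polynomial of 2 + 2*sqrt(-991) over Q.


The element 2 + 2*sqrt(-991) has minimal polynomial:
x^2 - 4*x + 3968
Discriminant = (-4)^2 - 4*(3968)
= 16 - 15872
= -15856

-15856


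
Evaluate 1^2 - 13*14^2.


x^2 - d*y^2
= 1^2 - 13*14^2
= 1 - 2548
= -2547

-2547


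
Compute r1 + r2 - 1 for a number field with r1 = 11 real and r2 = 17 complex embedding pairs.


By Dirichlet's unit theorem:
rank = r1 + r2 - 1
= 11 + 17 - 1
= 27

27


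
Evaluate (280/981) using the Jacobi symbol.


Compute (280/981) via quadratic reciprocity:
  pull out 2: (2/981) = -1  (since 981 mod 8 = 5)
  pull out 2: (2/981) = -1  (since 981 mod 8 = 5)
  pull out 2: (2/981) = -1  (since 981 mod 8 = 5)
  reciprocity: (35/981) -> +(981/35)
  reduce: (1/35)
  (1/35) = 1
Product of signs = -1

-1


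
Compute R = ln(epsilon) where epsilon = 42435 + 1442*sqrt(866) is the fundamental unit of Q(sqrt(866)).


epsilon = 42435 + 1442*sqrt(866)
= 84870.0000
R = ln(84870.0000)
= 11.3489

11.3489


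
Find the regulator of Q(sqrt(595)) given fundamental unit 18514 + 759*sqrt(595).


epsilon = 18514 + 759*sqrt(595)
= 37028.0000
R = ln(37028.0000)
= 10.5194

10.5194


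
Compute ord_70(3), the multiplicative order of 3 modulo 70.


We want ord_70(3), the smallest k >= 1 with 3^k = 1 mod 70.
n = 70 = 2 * 5 * 7, phi(70) = 24; the order divides phi(n).
Divisors of 24: 1, 2, 3, 4, 6, 8, 12, 24
Repeated squaring mod 70: 3^1 = 3, 3^2 = 9, 3^4 = 11, 3^8 = 51, 3^16 = 11
Test divisors in increasing order:
  k=1: 3^1 = 3 mod 70
  k=2: 3^2 = 9 mod 70
  k=3: 3^3 = 9 * 3 = 27 mod 70
  k=4: 3^4 = 11 mod 70
  k=6: 3^6 = 11 * 9 = 29 mod 70
  k=8: 3^8 = 51 mod 70
  k=12: 3^12 = 51 * 11 = 1 mod 70  <- first divisor giving 1
Order = 12

12


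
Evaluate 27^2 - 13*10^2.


x^2 - d*y^2
= 27^2 - 13*10^2
= 729 - 1300
= -571

-571


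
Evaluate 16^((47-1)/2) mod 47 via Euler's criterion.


p = 47 is prime and the exponent is (p-1)/2 = 23, so by Euler's criterion 16^23 = (16/47) = +1 or -1 mod 47.
Compute by square-and-multiply:
  23 = 16 + 4 + 2 + 1 (binary 10111)
  Repeated squaring mod 47: 16^1 = 16, 16^2 = 21, 16^4 = 18, 16^8 = 42, 16^16 = 25
  16^23 = 16^16 * 16^4 * 16^2 * 16^1 = 25 * 18 * 21 * 16 mod 47
    25 * 18 = 450 = 27 mod 47
    27 * 21 = 567 = 3 mod 47
    3 * 16 = 48 = 1 mod 47
  16^23 = 1 mod 47
Result 1: 16 is a quadratic residue mod 47.
16^23 mod 47 = 1

1


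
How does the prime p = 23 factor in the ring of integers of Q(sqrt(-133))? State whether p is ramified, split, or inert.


K = Q(sqrt(-133)). Since d mod 4 = 3, disc(K) = -532.
Check p | disc: -532 mod 23 = 20.
p does not divide disc. Compute Legendre symbol (d/p):
5^((23-1)/2) mod 23 = -1
(d/p) = -1, so p is inert: (p) stays prime with e=1, f=2, g=1.
Therefore p is inert.

inert


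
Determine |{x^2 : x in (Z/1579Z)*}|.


For prime p, the number of non-zero quadratic residues is (p-1)/2.
= (1579-1)/2
= 789

789


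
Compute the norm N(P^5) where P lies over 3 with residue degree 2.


N(P^a) = p^(a*f)
= 3^(5*2)
= 3^10
= 59049

59049


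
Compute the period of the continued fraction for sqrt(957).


Run the CF algorithm for sqrt(957).
a_0 = floor(sqrt(957)) = 30; set m_0=0, q_0=1.
Recurrence: m' = q*a - m,  q' = (d - m'^2)/q,  a' = floor((a_0 + m')/q').
  step 1: m=30, q=57, a=1
  step 2: m=27, q=4, a=14
  step 3: m=29, q=29, a=2
  step 4: m=29, q=4, a=14
  step 5: m=27, q=57, a=1
  step 6: m=30, q=1, a=60
a_6 = 2*a_0 = 60, so the period closes here.
sqrt(957) = [30; 1, 14, 2, 14, 1, 60]
Period length = 6

6


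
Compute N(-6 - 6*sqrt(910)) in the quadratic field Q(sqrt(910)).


N(a + b*sqrt(d)) = a^2 - d*b^2
= (-6)^2 - (910)*(-6)^2
= 36 - 32760
= -32724

-32724


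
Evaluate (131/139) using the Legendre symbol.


p = 139 is prime, so compute (131/139) with the reciprocity algorithm (Jacobi-symbol steps: pull out 2s via (2/n), flip via reciprocity, reduce):
  reciprocity: (131/139) -> -(139/131)
  reduce: (8/131)
  pull out 2: (2/131) = -1  (since 131 mod 8 = 3)
  pull out 2: (2/131) = -1  (since 131 mod 8 = 3)
  pull out 2: (2/131) = -1  (since 131 mod 8 = 3)
  (1/131) = 1
Product of signs = 1
(131/139) = 1

1


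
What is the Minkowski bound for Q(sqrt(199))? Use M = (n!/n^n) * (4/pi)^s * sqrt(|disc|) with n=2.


d = 199, d mod 4 = 3, so disc(K) = 4d = 796; |disc(K)| = 796
Real quadratic field, so n = 2, s = r2 = 0, r1 = 2
M = (n!/n^n) * (4/pi)^s * sqrt(|disc(K)|) = (2!/2^2) * (4/pi)^0 * sqrt(796)
= 0.5 * 1.000000 * 28.213472
= 14.1067

14.1067


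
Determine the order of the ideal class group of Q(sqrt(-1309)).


K = Q(sqrt(-1309)). d mod 4 = 3, so D = disc(K) = 4d = -5236
h(K) equals the number of primitive reduced positive-definite forms (a, b, c) = a*x^2 + b*x*y + c*y^2 with b^2 - 4ac = D,
where reduced means |b| <= a <= c, with b >= 0 whenever |b| = a or a = c, and primitive means gcd(a, b, c) = 1.
Reduced forces 3a^2 <= |D| = 5236, so 1 <= a <= 41; b must have the parity of D, and c = (b^2 - D)/(4a) must be an integer >= a.
Enumerate a = 1..41, b in [-a, a]:
  a=1: (1, 0, 1309)  [1]
  a=2: (2, 2, 655)  [1]
  a=3..4: none
  a=5: (5, -2, 262), (5, 2, 262)  [2]
  a=6: none
  a=7: (7, 0, 187)  [1]
  a=8..9: none
  a=10: (10, -2, 131), (10, 2, 131)  [2]
  a=11: (11, 0, 119)  [1]
  a=12: none
  a=13: (13, -4, 101), (13, 4, 101)  [2]
  a=14: (14, 14, 97)  [1]
  a=15..16: none
  a=17: (17, 0, 77)  [1]
  a=18..21: none
  a=22: (22, 22, 65)  [1]
  a=23: (23, -10, 58), (23, 10, 58)  [2]
  a=24: none
  a=25: (25, -8, 53), (25, 8, 53)  [2]
  a=26: (26, -22, 55), (26, 22, 55)  [2]
  a=27..28: none
  a=29: (29, -10, 46), (29, 10, 46)  [2]
  a=30..33: none
  a=34: (34, 34, 47)  [1]
  a=35: (35, -28, 43), (35, 28, 43)  [2]
  a=36..41: none
Total reduced forms: 1 + 1 + 2 + 1 + 2 + 1 + 2 + 1 + 1 + 1 + 2 + 2 + 2 + 2 + 1 + 2 = 24
h = 24

24


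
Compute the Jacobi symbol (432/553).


Compute (432/553) via quadratic reciprocity:
  pull out 2: (2/553) = +1  (since 553 mod 8 = 1)
  pull out 2: (2/553) = +1  (since 553 mod 8 = 1)
  pull out 2: (2/553) = +1  (since 553 mod 8 = 1)
  pull out 2: (2/553) = +1  (since 553 mod 8 = 1)
  reciprocity: (27/553) -> +(553/27)
  reduce: (13/27)
  reciprocity: (13/27) -> +(27/13)
  reduce: (1/13)
  (1/13) = 1
Product of signs = 1

1


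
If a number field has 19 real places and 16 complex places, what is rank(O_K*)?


By Dirichlet's unit theorem:
rank = r1 + r2 - 1
= 19 + 16 - 1
= 34

34


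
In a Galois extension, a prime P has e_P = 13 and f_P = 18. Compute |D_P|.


|D_P| = e * f
= 13 * 18
= 234

234


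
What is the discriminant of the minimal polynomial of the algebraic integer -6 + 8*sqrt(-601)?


The element -6 + 8*sqrt(-601) has minimal polynomial:
x^2 + 12*x + 38500
Discriminant = (12)^2 - 4*(38500)
= 144 - 154000
= -153856

-153856


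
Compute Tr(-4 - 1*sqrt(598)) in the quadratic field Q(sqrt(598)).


Tr(a + b*sqrt(d)) = (a + b*sqrt(d)) + (a - b*sqrt(d)) = 2a
= 2 * (-4)
= -8

-8


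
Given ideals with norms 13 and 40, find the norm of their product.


N(IJ) = N(I) * N(J)
= 13 * 40
= 520

520


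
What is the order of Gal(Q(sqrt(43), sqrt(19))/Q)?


The 2 square roots of distinct primes are multiplicatively independent over Q,
so [K:Q] = 2^2 and Gal(K/Q) is isomorphic to (Z/2Z)^2.
|Gal| = 2^2 = 4

4


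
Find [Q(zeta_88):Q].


The degree equals Euler's totient phi(88).
88 = 2^3 * 11
phi(88) = 40

40


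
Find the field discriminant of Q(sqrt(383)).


For K = Q(sqrt(d)) with d squarefree: disc(K) = d if d = 1 mod 4, and disc(K) = 4d if d = 2 or 3 mod 4.
Here d = 383, and d mod 4 = 3.
d = 3 mod 4, not 1 (O_K = Z[sqrt(d)]), so disc(K) = 4d = 4 * (383) = 1532

1532


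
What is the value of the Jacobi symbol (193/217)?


Compute (193/217) via quadratic reciprocity:
  reciprocity: (193/217) -> +(217/193)
  reduce: (24/193)
  pull out 2: (2/193) = +1  (since 193 mod 8 = 1)
  pull out 2: (2/193) = +1  (since 193 mod 8 = 1)
  pull out 2: (2/193) = +1  (since 193 mod 8 = 1)
  reciprocity: (3/193) -> +(193/3)
  reduce: (1/3)
  (1/3) = 1
Product of signs = 1

1


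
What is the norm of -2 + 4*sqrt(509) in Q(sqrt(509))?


N(a + b*sqrt(d)) = a^2 - d*b^2
= (-2)^2 - (509)*(4)^2
= 4 - 8144
= -8140

-8140


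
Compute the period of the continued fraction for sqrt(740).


Run the CF algorithm for sqrt(740).
a_0 = floor(sqrt(740)) = 27; set m_0=0, q_0=1.
Recurrence: m' = q*a - m,  q' = (d - m'^2)/q,  a' = floor((a_0 + m')/q').
  step 1: m=27, q=11, a=4
  step 2: m=17, q=41, a=1
  step 3: m=24, q=4, a=12
  step 4: m=24, q=41, a=1
  step 5: m=17, q=11, a=4
  step 6: m=27, q=1, a=54
a_6 = 2*a_0 = 54, so the period closes here.
sqrt(740) = [27; 4, 1, 12, 1, 4, 54]
Period length = 6

6


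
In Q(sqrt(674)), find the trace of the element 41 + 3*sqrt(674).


Tr(a + b*sqrt(d)) = (a + b*sqrt(d)) + (a - b*sqrt(d)) = 2a
= 2 * (41)
= 82

82


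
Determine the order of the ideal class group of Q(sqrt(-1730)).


K = Q(sqrt(-1730)). d mod 4 = 2, so D = disc(K) = 4d = -6920
h(K) equals the number of primitive reduced positive-definite forms (a, b, c) = a*x^2 + b*x*y + c*y^2 with b^2 - 4ac = D,
where reduced means |b| <= a <= c, with b >= 0 whenever |b| = a or a = c, and primitive means gcd(a, b, c) = 1.
Reduced forces 3a^2 <= |D| = 6920, so 1 <= a <= 48; b must have the parity of D, and c = (b^2 - D)/(4a) must be an integer >= a.
Enumerate a = 1..48, b in [-a, a]:
  a=1: (1, 0, 1730)  [1]
  a=2: (2, 0, 865)  [1]
  a=3: (3, -2, 577), (3, 2, 577)  [2]
  a=4: none
  a=5: (5, 0, 346)  [1]
  a=6: (6, -4, 289), (6, 4, 289)  [2]
  a=7..8: none
  a=9: (9, -8, 194), (9, 8, 194)  [2]
  a=10: (10, 0, 173)  [1]
  a=11..12: none
  a=13: (13, -10, 135), (13, 10, 135)  [2]
  a=14: none
  a=15: (15, -10, 117), (15, 10, 117)  [2]
  a=16: none
  a=17: (17, -4, 102), (17, 4, 102)  [2]
  a=18: (18, -8, 97), (18, 8, 97)  [2]
  a=19..22: none
  a=23: (23, -16, 78), (23, 16, 78)  [2]
  a=24..25: none
  a=26: (26, -16, 69), (26, 16, 69)  [2]
  a=27: (27, -10, 65), (27, 10, 65)  [2]
  a=28..29: none
  a=30: (30, -20, 61), (30, 20, 61)  [2]
  a=31..33: none
  a=34: (34, -4, 51), (34, 4, 51)  [2]
  a=35..36: none
  a=37: (37, -6, 47), (37, 6, 47)  [2]
  a=38: none
  a=39: (39, -16, 46), (39, -10, 45), (39, 10, 45), (39, 16, 46)  [4]
  a=40: none
  a=41: (41, -38, 51), (41, 38, 51)  [2]
  a=42..48: none
Total reduced forms: 1 + 1 + 2 + 1 + 2 + 2 + 1 + 2 + 2 + 2 + 2 + 2 + 2 + 2 + 2 + 2 + 2 + 4 + 2 = 36
h = 36

36


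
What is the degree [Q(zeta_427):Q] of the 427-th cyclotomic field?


The degree equals Euler's totient phi(427).
427 = 7 * 61
phi(427) = 360

360


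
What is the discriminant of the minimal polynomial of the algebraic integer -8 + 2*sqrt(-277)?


The element -8 + 2*sqrt(-277) has minimal polynomial:
x^2 + 16*x + 1172
Discriminant = (16)^2 - 4*(1172)
= 256 - 4688
= -4432

-4432


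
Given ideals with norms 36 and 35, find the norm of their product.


N(IJ) = N(I) * N(J)
= 36 * 35
= 1260

1260


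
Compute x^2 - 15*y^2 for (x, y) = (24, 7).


x^2 - d*y^2
= 24^2 - 15*7^2
= 576 - 735
= -159

-159


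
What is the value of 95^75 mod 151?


p = 151 is prime and the exponent is (p-1)/2 = 75, so by Euler's criterion 95^75 = (95/151) = +1 or -1 mod 151.
Compute by square-and-multiply:
  75 = 64 + 8 + 2 + 1 (binary 1001011)
  Repeated squaring mod 151: 95^1 = 95, 95^2 = 116, 95^4 = 17, 95^8 = 138, 95^16 = 18, 95^32 = 22, 95^64 = 31
  95^75 = 95^64 * 95^8 * 95^2 * 95^1 = 31 * 138 * 116 * 95 mod 151
    31 * 138 = 4278 = 50 mod 151
    50 * 116 = 5800 = 62 mod 151
    62 * 95 = 5890 = 1 mod 151
  95^75 = 1 mod 151
Result 1: 95 is a quadratic residue mod 151.
95^75 mod 151 = 1

1


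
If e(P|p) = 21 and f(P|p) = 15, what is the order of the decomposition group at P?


|D_P| = e * f
= 21 * 15
= 315

315


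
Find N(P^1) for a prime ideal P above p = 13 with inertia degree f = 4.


N(P^a) = p^(a*f)
= 13^(1*4)
= 13^4
= 28561

28561


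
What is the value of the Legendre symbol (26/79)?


p = 79 is prime, so compute (26/79) with the reciprocity algorithm (Jacobi-symbol steps: pull out 2s via (2/n), flip via reciprocity, reduce):
  pull out 2: (2/79) = +1  (since 79 mod 8 = 7)
  reciprocity: (13/79) -> +(79/13)
  reduce: (1/13)
  (1/13) = 1
Product of signs = 1
(26/79) = 1

1


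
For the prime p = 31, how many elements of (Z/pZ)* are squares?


For prime p, the number of non-zero quadratic residues is (p-1)/2.
= (31-1)/2
= 15

15


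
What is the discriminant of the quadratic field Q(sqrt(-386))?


For K = Q(sqrt(d)) with d squarefree: disc(K) = d if d = 1 mod 4, and disc(K) = 4d if d = 2 or 3 mod 4.
Here d = -386, and d mod 4 = 2.
d = 2 mod 4, not 1 (O_K = Z[sqrt(d)]), so disc(K) = 4d = 4 * (-386) = -1544

-1544


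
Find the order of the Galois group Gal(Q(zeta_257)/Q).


|Gal(Q(zeta_257)/Q)| = phi(257)
= 256

256


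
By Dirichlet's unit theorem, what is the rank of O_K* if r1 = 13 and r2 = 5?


By Dirichlet's unit theorem:
rank = r1 + r2 - 1
= 13 + 5 - 1
= 17

17


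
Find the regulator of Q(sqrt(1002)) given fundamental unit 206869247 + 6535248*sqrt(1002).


epsilon = 206869247 + 6535248*sqrt(1002)
= 4.1374e+08
R = ln(4.1374e+08)
= 19.8407

19.8407


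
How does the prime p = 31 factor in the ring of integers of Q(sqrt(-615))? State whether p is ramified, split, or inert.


K = Q(sqrt(-615)). Since d mod 4 = 1, disc(K) = -615.
Check p | disc: -615 mod 31 = 5.
p does not divide disc. Compute Legendre symbol (d/p):
5^((31-1)/2) mod 31 = 1
(d/p) = 1, so p splits: (p) = P*P' with e=1, f=1, g=2.
Therefore p is split.

split


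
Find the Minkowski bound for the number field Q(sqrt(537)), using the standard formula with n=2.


d = 537, d mod 4 = 1, so disc(K) = d = 537; |disc(K)| = 537
Real quadratic field, so n = 2, s = r2 = 0, r1 = 2
M = (n!/n^n) * (4/pi)^s * sqrt(|disc(K)|) = (2!/2^2) * (4/pi)^0 * sqrt(537)
= 0.5 * 1.000000 * 23.173260
= 11.5866

11.5866


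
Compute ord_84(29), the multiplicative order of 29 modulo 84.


We want ord_84(29), the smallest k >= 1 with 29^k = 1 mod 84.
n = 84 = 2^2 * 3 * 7, phi(84) = 24; the order divides phi(n).
Divisors of 24: 1, 2, 3, 4, 6, 8, 12, 24
Repeated squaring mod 84: 29^1 = 29, 29^2 = 1, 29^4 = 1, 29^8 = 1, 29^16 = 1
Test divisors in increasing order:
  k=1: 29^1 = 29 mod 84
  k=2: 29^2 = 1 mod 84  <- first divisor giving 1
Order = 2

2


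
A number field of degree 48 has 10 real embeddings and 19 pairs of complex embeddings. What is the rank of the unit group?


By Dirichlet's unit theorem:
rank = r1 + r2 - 1
= 10 + 19 - 1
= 28

28


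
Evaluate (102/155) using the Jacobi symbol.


Compute (102/155) via quadratic reciprocity:
  pull out 2: (2/155) = -1  (since 155 mod 8 = 3)
  reciprocity: (51/155) -> -(155/51)
  reduce: (2/51)
  pull out 2: (2/51) = -1  (since 51 mod 8 = 3)
  (1/51) = 1
Product of signs = -1

-1
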